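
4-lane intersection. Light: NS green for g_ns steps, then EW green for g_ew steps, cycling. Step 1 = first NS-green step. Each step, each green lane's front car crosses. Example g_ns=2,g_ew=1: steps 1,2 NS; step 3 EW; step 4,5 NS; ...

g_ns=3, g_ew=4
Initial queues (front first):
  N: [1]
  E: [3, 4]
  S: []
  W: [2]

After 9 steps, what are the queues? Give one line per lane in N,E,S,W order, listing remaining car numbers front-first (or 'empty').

Step 1 [NS]: N:car1-GO,E:wait,S:empty,W:wait | queues: N=0 E=2 S=0 W=1
Step 2 [NS]: N:empty,E:wait,S:empty,W:wait | queues: N=0 E=2 S=0 W=1
Step 3 [NS]: N:empty,E:wait,S:empty,W:wait | queues: N=0 E=2 S=0 W=1
Step 4 [EW]: N:wait,E:car3-GO,S:wait,W:car2-GO | queues: N=0 E=1 S=0 W=0
Step 5 [EW]: N:wait,E:car4-GO,S:wait,W:empty | queues: N=0 E=0 S=0 W=0

N: empty
E: empty
S: empty
W: empty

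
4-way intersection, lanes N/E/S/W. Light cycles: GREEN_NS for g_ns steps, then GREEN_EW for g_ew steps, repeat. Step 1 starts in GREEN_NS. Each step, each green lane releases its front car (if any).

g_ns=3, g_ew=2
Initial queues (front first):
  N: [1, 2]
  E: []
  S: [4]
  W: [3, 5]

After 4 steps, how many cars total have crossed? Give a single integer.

Answer: 4

Derivation:
Step 1 [NS]: N:car1-GO,E:wait,S:car4-GO,W:wait | queues: N=1 E=0 S=0 W=2
Step 2 [NS]: N:car2-GO,E:wait,S:empty,W:wait | queues: N=0 E=0 S=0 W=2
Step 3 [NS]: N:empty,E:wait,S:empty,W:wait | queues: N=0 E=0 S=0 W=2
Step 4 [EW]: N:wait,E:empty,S:wait,W:car3-GO | queues: N=0 E=0 S=0 W=1
Cars crossed by step 4: 4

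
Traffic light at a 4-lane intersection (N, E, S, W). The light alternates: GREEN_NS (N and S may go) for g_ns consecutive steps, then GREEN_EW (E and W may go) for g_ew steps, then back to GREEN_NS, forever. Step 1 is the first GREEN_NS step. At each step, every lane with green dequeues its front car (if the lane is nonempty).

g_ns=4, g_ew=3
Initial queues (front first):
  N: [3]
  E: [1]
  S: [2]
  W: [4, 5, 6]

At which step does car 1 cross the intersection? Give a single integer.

Step 1 [NS]: N:car3-GO,E:wait,S:car2-GO,W:wait | queues: N=0 E=1 S=0 W=3
Step 2 [NS]: N:empty,E:wait,S:empty,W:wait | queues: N=0 E=1 S=0 W=3
Step 3 [NS]: N:empty,E:wait,S:empty,W:wait | queues: N=0 E=1 S=0 W=3
Step 4 [NS]: N:empty,E:wait,S:empty,W:wait | queues: N=0 E=1 S=0 W=3
Step 5 [EW]: N:wait,E:car1-GO,S:wait,W:car4-GO | queues: N=0 E=0 S=0 W=2
Step 6 [EW]: N:wait,E:empty,S:wait,W:car5-GO | queues: N=0 E=0 S=0 W=1
Step 7 [EW]: N:wait,E:empty,S:wait,W:car6-GO | queues: N=0 E=0 S=0 W=0
Car 1 crosses at step 5

5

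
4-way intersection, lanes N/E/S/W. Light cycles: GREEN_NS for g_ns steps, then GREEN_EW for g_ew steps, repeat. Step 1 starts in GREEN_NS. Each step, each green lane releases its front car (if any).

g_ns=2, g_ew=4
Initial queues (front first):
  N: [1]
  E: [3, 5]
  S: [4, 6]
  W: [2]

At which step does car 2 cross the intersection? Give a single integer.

Step 1 [NS]: N:car1-GO,E:wait,S:car4-GO,W:wait | queues: N=0 E=2 S=1 W=1
Step 2 [NS]: N:empty,E:wait,S:car6-GO,W:wait | queues: N=0 E=2 S=0 W=1
Step 3 [EW]: N:wait,E:car3-GO,S:wait,W:car2-GO | queues: N=0 E=1 S=0 W=0
Step 4 [EW]: N:wait,E:car5-GO,S:wait,W:empty | queues: N=0 E=0 S=0 W=0
Car 2 crosses at step 3

3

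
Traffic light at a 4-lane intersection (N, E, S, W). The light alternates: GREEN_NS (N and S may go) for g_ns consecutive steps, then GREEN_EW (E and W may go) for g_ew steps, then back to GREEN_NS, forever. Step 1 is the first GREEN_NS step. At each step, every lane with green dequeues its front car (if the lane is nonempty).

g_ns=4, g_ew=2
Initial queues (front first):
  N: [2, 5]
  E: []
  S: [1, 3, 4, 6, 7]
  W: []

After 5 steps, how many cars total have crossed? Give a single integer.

Step 1 [NS]: N:car2-GO,E:wait,S:car1-GO,W:wait | queues: N=1 E=0 S=4 W=0
Step 2 [NS]: N:car5-GO,E:wait,S:car3-GO,W:wait | queues: N=0 E=0 S=3 W=0
Step 3 [NS]: N:empty,E:wait,S:car4-GO,W:wait | queues: N=0 E=0 S=2 W=0
Step 4 [NS]: N:empty,E:wait,S:car6-GO,W:wait | queues: N=0 E=0 S=1 W=0
Step 5 [EW]: N:wait,E:empty,S:wait,W:empty | queues: N=0 E=0 S=1 W=0
Cars crossed by step 5: 6

Answer: 6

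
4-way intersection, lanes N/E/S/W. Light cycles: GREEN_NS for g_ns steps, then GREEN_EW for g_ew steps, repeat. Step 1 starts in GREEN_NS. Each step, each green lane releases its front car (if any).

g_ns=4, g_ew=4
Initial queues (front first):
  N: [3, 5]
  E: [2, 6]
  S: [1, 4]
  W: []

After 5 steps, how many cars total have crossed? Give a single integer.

Answer: 5

Derivation:
Step 1 [NS]: N:car3-GO,E:wait,S:car1-GO,W:wait | queues: N=1 E=2 S=1 W=0
Step 2 [NS]: N:car5-GO,E:wait,S:car4-GO,W:wait | queues: N=0 E=2 S=0 W=0
Step 3 [NS]: N:empty,E:wait,S:empty,W:wait | queues: N=0 E=2 S=0 W=0
Step 4 [NS]: N:empty,E:wait,S:empty,W:wait | queues: N=0 E=2 S=0 W=0
Step 5 [EW]: N:wait,E:car2-GO,S:wait,W:empty | queues: N=0 E=1 S=0 W=0
Cars crossed by step 5: 5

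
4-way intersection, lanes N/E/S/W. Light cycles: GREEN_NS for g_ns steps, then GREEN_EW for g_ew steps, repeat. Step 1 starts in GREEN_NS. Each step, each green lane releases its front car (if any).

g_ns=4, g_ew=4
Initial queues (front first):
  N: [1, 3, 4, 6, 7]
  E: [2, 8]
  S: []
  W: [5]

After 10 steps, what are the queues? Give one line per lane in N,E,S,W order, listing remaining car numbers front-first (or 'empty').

Step 1 [NS]: N:car1-GO,E:wait,S:empty,W:wait | queues: N=4 E=2 S=0 W=1
Step 2 [NS]: N:car3-GO,E:wait,S:empty,W:wait | queues: N=3 E=2 S=0 W=1
Step 3 [NS]: N:car4-GO,E:wait,S:empty,W:wait | queues: N=2 E=2 S=0 W=1
Step 4 [NS]: N:car6-GO,E:wait,S:empty,W:wait | queues: N=1 E=2 S=0 W=1
Step 5 [EW]: N:wait,E:car2-GO,S:wait,W:car5-GO | queues: N=1 E=1 S=0 W=0
Step 6 [EW]: N:wait,E:car8-GO,S:wait,W:empty | queues: N=1 E=0 S=0 W=0
Step 7 [EW]: N:wait,E:empty,S:wait,W:empty | queues: N=1 E=0 S=0 W=0
Step 8 [EW]: N:wait,E:empty,S:wait,W:empty | queues: N=1 E=0 S=0 W=0
Step 9 [NS]: N:car7-GO,E:wait,S:empty,W:wait | queues: N=0 E=0 S=0 W=0

N: empty
E: empty
S: empty
W: empty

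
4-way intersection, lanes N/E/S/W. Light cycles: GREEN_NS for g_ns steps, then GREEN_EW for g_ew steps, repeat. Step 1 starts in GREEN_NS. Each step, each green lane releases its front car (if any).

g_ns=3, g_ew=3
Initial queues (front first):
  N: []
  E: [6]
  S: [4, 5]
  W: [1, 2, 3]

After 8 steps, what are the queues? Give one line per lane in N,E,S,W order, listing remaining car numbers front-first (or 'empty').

Step 1 [NS]: N:empty,E:wait,S:car4-GO,W:wait | queues: N=0 E=1 S=1 W=3
Step 2 [NS]: N:empty,E:wait,S:car5-GO,W:wait | queues: N=0 E=1 S=0 W=3
Step 3 [NS]: N:empty,E:wait,S:empty,W:wait | queues: N=0 E=1 S=0 W=3
Step 4 [EW]: N:wait,E:car6-GO,S:wait,W:car1-GO | queues: N=0 E=0 S=0 W=2
Step 5 [EW]: N:wait,E:empty,S:wait,W:car2-GO | queues: N=0 E=0 S=0 W=1
Step 6 [EW]: N:wait,E:empty,S:wait,W:car3-GO | queues: N=0 E=0 S=0 W=0

N: empty
E: empty
S: empty
W: empty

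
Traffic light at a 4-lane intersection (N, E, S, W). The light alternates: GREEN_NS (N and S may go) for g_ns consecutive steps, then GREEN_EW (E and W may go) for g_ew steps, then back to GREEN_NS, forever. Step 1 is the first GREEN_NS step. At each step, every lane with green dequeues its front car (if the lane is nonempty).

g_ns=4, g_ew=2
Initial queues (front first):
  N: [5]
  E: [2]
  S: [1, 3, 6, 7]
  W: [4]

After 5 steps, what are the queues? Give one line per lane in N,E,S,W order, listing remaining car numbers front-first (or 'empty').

Step 1 [NS]: N:car5-GO,E:wait,S:car1-GO,W:wait | queues: N=0 E=1 S=3 W=1
Step 2 [NS]: N:empty,E:wait,S:car3-GO,W:wait | queues: N=0 E=1 S=2 W=1
Step 3 [NS]: N:empty,E:wait,S:car6-GO,W:wait | queues: N=0 E=1 S=1 W=1
Step 4 [NS]: N:empty,E:wait,S:car7-GO,W:wait | queues: N=0 E=1 S=0 W=1
Step 5 [EW]: N:wait,E:car2-GO,S:wait,W:car4-GO | queues: N=0 E=0 S=0 W=0

N: empty
E: empty
S: empty
W: empty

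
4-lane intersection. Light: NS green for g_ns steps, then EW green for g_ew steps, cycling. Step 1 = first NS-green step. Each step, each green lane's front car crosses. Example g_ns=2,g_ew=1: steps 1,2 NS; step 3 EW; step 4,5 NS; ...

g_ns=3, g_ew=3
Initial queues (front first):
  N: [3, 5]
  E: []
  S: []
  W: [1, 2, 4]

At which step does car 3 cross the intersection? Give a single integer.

Step 1 [NS]: N:car3-GO,E:wait,S:empty,W:wait | queues: N=1 E=0 S=0 W=3
Step 2 [NS]: N:car5-GO,E:wait,S:empty,W:wait | queues: N=0 E=0 S=0 W=3
Step 3 [NS]: N:empty,E:wait,S:empty,W:wait | queues: N=0 E=0 S=0 W=3
Step 4 [EW]: N:wait,E:empty,S:wait,W:car1-GO | queues: N=0 E=0 S=0 W=2
Step 5 [EW]: N:wait,E:empty,S:wait,W:car2-GO | queues: N=0 E=0 S=0 W=1
Step 6 [EW]: N:wait,E:empty,S:wait,W:car4-GO | queues: N=0 E=0 S=0 W=0
Car 3 crosses at step 1

1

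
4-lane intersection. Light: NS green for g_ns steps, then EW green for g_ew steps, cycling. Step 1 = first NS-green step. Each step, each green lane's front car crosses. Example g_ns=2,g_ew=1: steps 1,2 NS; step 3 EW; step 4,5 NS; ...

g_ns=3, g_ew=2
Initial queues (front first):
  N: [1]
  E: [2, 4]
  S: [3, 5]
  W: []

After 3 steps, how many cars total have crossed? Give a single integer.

Answer: 3

Derivation:
Step 1 [NS]: N:car1-GO,E:wait,S:car3-GO,W:wait | queues: N=0 E=2 S=1 W=0
Step 2 [NS]: N:empty,E:wait,S:car5-GO,W:wait | queues: N=0 E=2 S=0 W=0
Step 3 [NS]: N:empty,E:wait,S:empty,W:wait | queues: N=0 E=2 S=0 W=0
Cars crossed by step 3: 3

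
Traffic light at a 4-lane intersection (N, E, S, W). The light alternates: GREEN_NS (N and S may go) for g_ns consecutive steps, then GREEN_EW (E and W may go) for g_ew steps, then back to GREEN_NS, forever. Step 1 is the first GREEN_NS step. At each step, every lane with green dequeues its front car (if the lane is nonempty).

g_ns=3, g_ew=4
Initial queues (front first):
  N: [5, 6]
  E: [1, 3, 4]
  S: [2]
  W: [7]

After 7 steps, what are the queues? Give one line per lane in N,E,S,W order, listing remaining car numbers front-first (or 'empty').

Step 1 [NS]: N:car5-GO,E:wait,S:car2-GO,W:wait | queues: N=1 E=3 S=0 W=1
Step 2 [NS]: N:car6-GO,E:wait,S:empty,W:wait | queues: N=0 E=3 S=0 W=1
Step 3 [NS]: N:empty,E:wait,S:empty,W:wait | queues: N=0 E=3 S=0 W=1
Step 4 [EW]: N:wait,E:car1-GO,S:wait,W:car7-GO | queues: N=0 E=2 S=0 W=0
Step 5 [EW]: N:wait,E:car3-GO,S:wait,W:empty | queues: N=0 E=1 S=0 W=0
Step 6 [EW]: N:wait,E:car4-GO,S:wait,W:empty | queues: N=0 E=0 S=0 W=0

N: empty
E: empty
S: empty
W: empty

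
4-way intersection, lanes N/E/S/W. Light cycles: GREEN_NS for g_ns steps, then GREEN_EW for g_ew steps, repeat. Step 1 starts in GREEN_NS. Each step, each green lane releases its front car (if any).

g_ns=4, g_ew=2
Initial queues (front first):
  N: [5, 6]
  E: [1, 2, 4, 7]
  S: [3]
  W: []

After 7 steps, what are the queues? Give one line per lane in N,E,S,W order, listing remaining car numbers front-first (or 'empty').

Step 1 [NS]: N:car5-GO,E:wait,S:car3-GO,W:wait | queues: N=1 E=4 S=0 W=0
Step 2 [NS]: N:car6-GO,E:wait,S:empty,W:wait | queues: N=0 E=4 S=0 W=0
Step 3 [NS]: N:empty,E:wait,S:empty,W:wait | queues: N=0 E=4 S=0 W=0
Step 4 [NS]: N:empty,E:wait,S:empty,W:wait | queues: N=0 E=4 S=0 W=0
Step 5 [EW]: N:wait,E:car1-GO,S:wait,W:empty | queues: N=0 E=3 S=0 W=0
Step 6 [EW]: N:wait,E:car2-GO,S:wait,W:empty | queues: N=0 E=2 S=0 W=0
Step 7 [NS]: N:empty,E:wait,S:empty,W:wait | queues: N=0 E=2 S=0 W=0

N: empty
E: 4 7
S: empty
W: empty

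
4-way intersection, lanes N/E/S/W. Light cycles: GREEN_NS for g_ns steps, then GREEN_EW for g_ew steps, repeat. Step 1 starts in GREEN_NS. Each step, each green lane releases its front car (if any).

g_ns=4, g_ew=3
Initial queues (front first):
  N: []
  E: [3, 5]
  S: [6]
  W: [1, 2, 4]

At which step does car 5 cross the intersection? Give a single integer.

Step 1 [NS]: N:empty,E:wait,S:car6-GO,W:wait | queues: N=0 E=2 S=0 W=3
Step 2 [NS]: N:empty,E:wait,S:empty,W:wait | queues: N=0 E=2 S=0 W=3
Step 3 [NS]: N:empty,E:wait,S:empty,W:wait | queues: N=0 E=2 S=0 W=3
Step 4 [NS]: N:empty,E:wait,S:empty,W:wait | queues: N=0 E=2 S=0 W=3
Step 5 [EW]: N:wait,E:car3-GO,S:wait,W:car1-GO | queues: N=0 E=1 S=0 W=2
Step 6 [EW]: N:wait,E:car5-GO,S:wait,W:car2-GO | queues: N=0 E=0 S=0 W=1
Step 7 [EW]: N:wait,E:empty,S:wait,W:car4-GO | queues: N=0 E=0 S=0 W=0
Car 5 crosses at step 6

6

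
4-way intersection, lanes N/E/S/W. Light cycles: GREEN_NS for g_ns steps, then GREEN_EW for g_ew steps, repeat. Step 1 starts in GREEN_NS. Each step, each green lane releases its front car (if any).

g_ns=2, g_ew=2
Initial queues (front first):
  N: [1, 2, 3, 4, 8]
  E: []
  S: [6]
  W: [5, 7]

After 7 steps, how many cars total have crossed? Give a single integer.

Answer: 7

Derivation:
Step 1 [NS]: N:car1-GO,E:wait,S:car6-GO,W:wait | queues: N=4 E=0 S=0 W=2
Step 2 [NS]: N:car2-GO,E:wait,S:empty,W:wait | queues: N=3 E=0 S=0 W=2
Step 3 [EW]: N:wait,E:empty,S:wait,W:car5-GO | queues: N=3 E=0 S=0 W=1
Step 4 [EW]: N:wait,E:empty,S:wait,W:car7-GO | queues: N=3 E=0 S=0 W=0
Step 5 [NS]: N:car3-GO,E:wait,S:empty,W:wait | queues: N=2 E=0 S=0 W=0
Step 6 [NS]: N:car4-GO,E:wait,S:empty,W:wait | queues: N=1 E=0 S=0 W=0
Step 7 [EW]: N:wait,E:empty,S:wait,W:empty | queues: N=1 E=0 S=0 W=0
Cars crossed by step 7: 7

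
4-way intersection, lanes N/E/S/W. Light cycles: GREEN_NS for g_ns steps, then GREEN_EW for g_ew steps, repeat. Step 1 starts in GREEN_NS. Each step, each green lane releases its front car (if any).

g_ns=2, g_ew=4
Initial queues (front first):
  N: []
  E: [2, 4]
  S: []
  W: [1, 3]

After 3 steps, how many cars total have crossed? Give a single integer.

Answer: 2

Derivation:
Step 1 [NS]: N:empty,E:wait,S:empty,W:wait | queues: N=0 E=2 S=0 W=2
Step 2 [NS]: N:empty,E:wait,S:empty,W:wait | queues: N=0 E=2 S=0 W=2
Step 3 [EW]: N:wait,E:car2-GO,S:wait,W:car1-GO | queues: N=0 E=1 S=0 W=1
Cars crossed by step 3: 2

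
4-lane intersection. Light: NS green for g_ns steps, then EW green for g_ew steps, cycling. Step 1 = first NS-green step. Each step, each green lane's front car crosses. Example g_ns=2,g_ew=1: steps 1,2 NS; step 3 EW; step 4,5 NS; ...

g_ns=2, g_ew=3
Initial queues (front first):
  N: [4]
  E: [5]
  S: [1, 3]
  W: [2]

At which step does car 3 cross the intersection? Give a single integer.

Step 1 [NS]: N:car4-GO,E:wait,S:car1-GO,W:wait | queues: N=0 E=1 S=1 W=1
Step 2 [NS]: N:empty,E:wait,S:car3-GO,W:wait | queues: N=0 E=1 S=0 W=1
Step 3 [EW]: N:wait,E:car5-GO,S:wait,W:car2-GO | queues: N=0 E=0 S=0 W=0
Car 3 crosses at step 2

2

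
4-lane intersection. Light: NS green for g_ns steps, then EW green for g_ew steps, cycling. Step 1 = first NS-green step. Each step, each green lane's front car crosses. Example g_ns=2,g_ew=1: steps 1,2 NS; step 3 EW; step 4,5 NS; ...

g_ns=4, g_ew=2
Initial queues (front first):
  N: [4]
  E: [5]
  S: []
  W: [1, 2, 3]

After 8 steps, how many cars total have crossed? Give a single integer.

Step 1 [NS]: N:car4-GO,E:wait,S:empty,W:wait | queues: N=0 E=1 S=0 W=3
Step 2 [NS]: N:empty,E:wait,S:empty,W:wait | queues: N=0 E=1 S=0 W=3
Step 3 [NS]: N:empty,E:wait,S:empty,W:wait | queues: N=0 E=1 S=0 W=3
Step 4 [NS]: N:empty,E:wait,S:empty,W:wait | queues: N=0 E=1 S=0 W=3
Step 5 [EW]: N:wait,E:car5-GO,S:wait,W:car1-GO | queues: N=0 E=0 S=0 W=2
Step 6 [EW]: N:wait,E:empty,S:wait,W:car2-GO | queues: N=0 E=0 S=0 W=1
Step 7 [NS]: N:empty,E:wait,S:empty,W:wait | queues: N=0 E=0 S=0 W=1
Step 8 [NS]: N:empty,E:wait,S:empty,W:wait | queues: N=0 E=0 S=0 W=1
Cars crossed by step 8: 4

Answer: 4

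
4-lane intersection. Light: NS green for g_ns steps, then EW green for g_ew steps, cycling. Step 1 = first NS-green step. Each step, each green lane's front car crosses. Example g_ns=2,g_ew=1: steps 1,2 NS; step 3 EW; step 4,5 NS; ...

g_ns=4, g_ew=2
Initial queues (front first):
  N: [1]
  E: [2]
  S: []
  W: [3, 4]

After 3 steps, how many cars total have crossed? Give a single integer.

Answer: 1

Derivation:
Step 1 [NS]: N:car1-GO,E:wait,S:empty,W:wait | queues: N=0 E=1 S=0 W=2
Step 2 [NS]: N:empty,E:wait,S:empty,W:wait | queues: N=0 E=1 S=0 W=2
Step 3 [NS]: N:empty,E:wait,S:empty,W:wait | queues: N=0 E=1 S=0 W=2
Cars crossed by step 3: 1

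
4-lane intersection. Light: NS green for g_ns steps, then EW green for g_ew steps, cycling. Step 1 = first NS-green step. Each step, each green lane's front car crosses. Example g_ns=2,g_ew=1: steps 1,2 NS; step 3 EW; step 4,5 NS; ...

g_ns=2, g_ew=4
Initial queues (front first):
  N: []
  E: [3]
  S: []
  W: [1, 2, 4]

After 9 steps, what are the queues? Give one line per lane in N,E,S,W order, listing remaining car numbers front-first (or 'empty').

Step 1 [NS]: N:empty,E:wait,S:empty,W:wait | queues: N=0 E=1 S=0 W=3
Step 2 [NS]: N:empty,E:wait,S:empty,W:wait | queues: N=0 E=1 S=0 W=3
Step 3 [EW]: N:wait,E:car3-GO,S:wait,W:car1-GO | queues: N=0 E=0 S=0 W=2
Step 4 [EW]: N:wait,E:empty,S:wait,W:car2-GO | queues: N=0 E=0 S=0 W=1
Step 5 [EW]: N:wait,E:empty,S:wait,W:car4-GO | queues: N=0 E=0 S=0 W=0

N: empty
E: empty
S: empty
W: empty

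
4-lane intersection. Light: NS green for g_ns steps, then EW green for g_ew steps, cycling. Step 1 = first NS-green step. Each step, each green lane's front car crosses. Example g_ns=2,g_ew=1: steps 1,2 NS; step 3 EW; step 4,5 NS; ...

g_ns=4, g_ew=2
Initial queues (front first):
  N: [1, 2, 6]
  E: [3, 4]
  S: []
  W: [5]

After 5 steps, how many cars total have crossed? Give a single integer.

Step 1 [NS]: N:car1-GO,E:wait,S:empty,W:wait | queues: N=2 E=2 S=0 W=1
Step 2 [NS]: N:car2-GO,E:wait,S:empty,W:wait | queues: N=1 E=2 S=0 W=1
Step 3 [NS]: N:car6-GO,E:wait,S:empty,W:wait | queues: N=0 E=2 S=0 W=1
Step 4 [NS]: N:empty,E:wait,S:empty,W:wait | queues: N=0 E=2 S=0 W=1
Step 5 [EW]: N:wait,E:car3-GO,S:wait,W:car5-GO | queues: N=0 E=1 S=0 W=0
Cars crossed by step 5: 5

Answer: 5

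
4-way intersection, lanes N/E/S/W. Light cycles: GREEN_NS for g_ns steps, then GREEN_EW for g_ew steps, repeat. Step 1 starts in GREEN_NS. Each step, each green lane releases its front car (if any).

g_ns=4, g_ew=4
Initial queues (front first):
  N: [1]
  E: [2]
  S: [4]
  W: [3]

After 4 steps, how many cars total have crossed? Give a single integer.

Step 1 [NS]: N:car1-GO,E:wait,S:car4-GO,W:wait | queues: N=0 E=1 S=0 W=1
Step 2 [NS]: N:empty,E:wait,S:empty,W:wait | queues: N=0 E=1 S=0 W=1
Step 3 [NS]: N:empty,E:wait,S:empty,W:wait | queues: N=0 E=1 S=0 W=1
Step 4 [NS]: N:empty,E:wait,S:empty,W:wait | queues: N=0 E=1 S=0 W=1
Cars crossed by step 4: 2

Answer: 2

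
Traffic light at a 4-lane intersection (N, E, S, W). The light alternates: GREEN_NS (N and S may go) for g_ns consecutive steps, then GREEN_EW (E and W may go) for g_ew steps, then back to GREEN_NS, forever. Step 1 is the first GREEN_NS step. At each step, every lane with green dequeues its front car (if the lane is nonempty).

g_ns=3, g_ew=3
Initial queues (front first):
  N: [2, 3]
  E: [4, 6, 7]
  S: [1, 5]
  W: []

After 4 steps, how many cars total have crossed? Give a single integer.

Step 1 [NS]: N:car2-GO,E:wait,S:car1-GO,W:wait | queues: N=1 E=3 S=1 W=0
Step 2 [NS]: N:car3-GO,E:wait,S:car5-GO,W:wait | queues: N=0 E=3 S=0 W=0
Step 3 [NS]: N:empty,E:wait,S:empty,W:wait | queues: N=0 E=3 S=0 W=0
Step 4 [EW]: N:wait,E:car4-GO,S:wait,W:empty | queues: N=0 E=2 S=0 W=0
Cars crossed by step 4: 5

Answer: 5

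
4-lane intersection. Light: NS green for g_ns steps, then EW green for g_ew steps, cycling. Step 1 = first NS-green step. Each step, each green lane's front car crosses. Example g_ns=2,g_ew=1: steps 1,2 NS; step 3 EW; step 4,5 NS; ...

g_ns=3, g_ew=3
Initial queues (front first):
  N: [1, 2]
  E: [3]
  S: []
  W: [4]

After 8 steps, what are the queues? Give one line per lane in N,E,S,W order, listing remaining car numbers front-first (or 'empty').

Step 1 [NS]: N:car1-GO,E:wait,S:empty,W:wait | queues: N=1 E=1 S=0 W=1
Step 2 [NS]: N:car2-GO,E:wait,S:empty,W:wait | queues: N=0 E=1 S=0 W=1
Step 3 [NS]: N:empty,E:wait,S:empty,W:wait | queues: N=0 E=1 S=0 W=1
Step 4 [EW]: N:wait,E:car3-GO,S:wait,W:car4-GO | queues: N=0 E=0 S=0 W=0

N: empty
E: empty
S: empty
W: empty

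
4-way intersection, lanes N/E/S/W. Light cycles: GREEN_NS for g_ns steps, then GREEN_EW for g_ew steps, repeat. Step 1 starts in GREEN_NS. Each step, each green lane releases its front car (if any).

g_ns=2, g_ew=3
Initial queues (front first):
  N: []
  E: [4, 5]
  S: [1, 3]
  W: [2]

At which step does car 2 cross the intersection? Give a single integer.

Step 1 [NS]: N:empty,E:wait,S:car1-GO,W:wait | queues: N=0 E=2 S=1 W=1
Step 2 [NS]: N:empty,E:wait,S:car3-GO,W:wait | queues: N=0 E=2 S=0 W=1
Step 3 [EW]: N:wait,E:car4-GO,S:wait,W:car2-GO | queues: N=0 E=1 S=0 W=0
Step 4 [EW]: N:wait,E:car5-GO,S:wait,W:empty | queues: N=0 E=0 S=0 W=0
Car 2 crosses at step 3

3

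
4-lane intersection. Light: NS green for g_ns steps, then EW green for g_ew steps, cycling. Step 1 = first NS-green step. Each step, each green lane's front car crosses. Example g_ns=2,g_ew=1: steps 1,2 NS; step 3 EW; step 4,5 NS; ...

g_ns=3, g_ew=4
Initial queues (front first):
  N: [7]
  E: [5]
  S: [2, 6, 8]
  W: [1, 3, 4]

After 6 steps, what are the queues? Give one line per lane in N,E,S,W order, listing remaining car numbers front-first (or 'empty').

Step 1 [NS]: N:car7-GO,E:wait,S:car2-GO,W:wait | queues: N=0 E=1 S=2 W=3
Step 2 [NS]: N:empty,E:wait,S:car6-GO,W:wait | queues: N=0 E=1 S=1 W=3
Step 3 [NS]: N:empty,E:wait,S:car8-GO,W:wait | queues: N=0 E=1 S=0 W=3
Step 4 [EW]: N:wait,E:car5-GO,S:wait,W:car1-GO | queues: N=0 E=0 S=0 W=2
Step 5 [EW]: N:wait,E:empty,S:wait,W:car3-GO | queues: N=0 E=0 S=0 W=1
Step 6 [EW]: N:wait,E:empty,S:wait,W:car4-GO | queues: N=0 E=0 S=0 W=0

N: empty
E: empty
S: empty
W: empty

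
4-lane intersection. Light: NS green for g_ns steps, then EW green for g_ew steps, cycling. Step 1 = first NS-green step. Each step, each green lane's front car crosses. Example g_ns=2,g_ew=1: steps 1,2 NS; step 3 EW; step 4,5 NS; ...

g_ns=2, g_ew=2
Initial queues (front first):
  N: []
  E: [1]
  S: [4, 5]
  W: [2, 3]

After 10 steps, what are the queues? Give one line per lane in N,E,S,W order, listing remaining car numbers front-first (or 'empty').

Step 1 [NS]: N:empty,E:wait,S:car4-GO,W:wait | queues: N=0 E=1 S=1 W=2
Step 2 [NS]: N:empty,E:wait,S:car5-GO,W:wait | queues: N=0 E=1 S=0 W=2
Step 3 [EW]: N:wait,E:car1-GO,S:wait,W:car2-GO | queues: N=0 E=0 S=0 W=1
Step 4 [EW]: N:wait,E:empty,S:wait,W:car3-GO | queues: N=0 E=0 S=0 W=0

N: empty
E: empty
S: empty
W: empty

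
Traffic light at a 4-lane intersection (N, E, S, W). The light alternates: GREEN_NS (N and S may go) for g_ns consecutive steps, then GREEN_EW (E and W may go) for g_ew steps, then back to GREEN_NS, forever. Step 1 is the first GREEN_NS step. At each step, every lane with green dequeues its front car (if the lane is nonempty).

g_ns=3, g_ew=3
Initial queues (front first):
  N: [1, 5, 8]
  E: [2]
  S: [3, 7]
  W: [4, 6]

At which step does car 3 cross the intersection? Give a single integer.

Step 1 [NS]: N:car1-GO,E:wait,S:car3-GO,W:wait | queues: N=2 E=1 S=1 W=2
Step 2 [NS]: N:car5-GO,E:wait,S:car7-GO,W:wait | queues: N=1 E=1 S=0 W=2
Step 3 [NS]: N:car8-GO,E:wait,S:empty,W:wait | queues: N=0 E=1 S=0 W=2
Step 4 [EW]: N:wait,E:car2-GO,S:wait,W:car4-GO | queues: N=0 E=0 S=0 W=1
Step 5 [EW]: N:wait,E:empty,S:wait,W:car6-GO | queues: N=0 E=0 S=0 W=0
Car 3 crosses at step 1

1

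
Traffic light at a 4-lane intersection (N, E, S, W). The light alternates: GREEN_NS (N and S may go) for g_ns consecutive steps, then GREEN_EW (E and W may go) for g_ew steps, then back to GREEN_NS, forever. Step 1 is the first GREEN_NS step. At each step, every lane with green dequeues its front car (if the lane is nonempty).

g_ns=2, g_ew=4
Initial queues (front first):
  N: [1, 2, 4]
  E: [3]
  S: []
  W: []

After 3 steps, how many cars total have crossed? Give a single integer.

Answer: 3

Derivation:
Step 1 [NS]: N:car1-GO,E:wait,S:empty,W:wait | queues: N=2 E=1 S=0 W=0
Step 2 [NS]: N:car2-GO,E:wait,S:empty,W:wait | queues: N=1 E=1 S=0 W=0
Step 3 [EW]: N:wait,E:car3-GO,S:wait,W:empty | queues: N=1 E=0 S=0 W=0
Cars crossed by step 3: 3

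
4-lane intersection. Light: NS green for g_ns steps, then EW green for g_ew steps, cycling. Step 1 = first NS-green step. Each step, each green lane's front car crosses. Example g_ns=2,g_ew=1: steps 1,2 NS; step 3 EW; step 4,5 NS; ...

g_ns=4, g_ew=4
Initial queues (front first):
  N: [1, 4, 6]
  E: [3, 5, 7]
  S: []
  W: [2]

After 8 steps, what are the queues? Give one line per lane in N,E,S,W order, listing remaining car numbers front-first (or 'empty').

Step 1 [NS]: N:car1-GO,E:wait,S:empty,W:wait | queues: N=2 E=3 S=0 W=1
Step 2 [NS]: N:car4-GO,E:wait,S:empty,W:wait | queues: N=1 E=3 S=0 W=1
Step 3 [NS]: N:car6-GO,E:wait,S:empty,W:wait | queues: N=0 E=3 S=0 W=1
Step 4 [NS]: N:empty,E:wait,S:empty,W:wait | queues: N=0 E=3 S=0 W=1
Step 5 [EW]: N:wait,E:car3-GO,S:wait,W:car2-GO | queues: N=0 E=2 S=0 W=0
Step 6 [EW]: N:wait,E:car5-GO,S:wait,W:empty | queues: N=0 E=1 S=0 W=0
Step 7 [EW]: N:wait,E:car7-GO,S:wait,W:empty | queues: N=0 E=0 S=0 W=0

N: empty
E: empty
S: empty
W: empty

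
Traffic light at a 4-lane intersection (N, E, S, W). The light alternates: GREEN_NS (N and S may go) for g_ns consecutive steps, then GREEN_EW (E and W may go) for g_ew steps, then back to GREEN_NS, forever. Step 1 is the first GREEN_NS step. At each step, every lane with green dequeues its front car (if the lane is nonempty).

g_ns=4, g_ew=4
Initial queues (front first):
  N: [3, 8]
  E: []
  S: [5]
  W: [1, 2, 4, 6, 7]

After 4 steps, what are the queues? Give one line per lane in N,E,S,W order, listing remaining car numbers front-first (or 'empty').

Step 1 [NS]: N:car3-GO,E:wait,S:car5-GO,W:wait | queues: N=1 E=0 S=0 W=5
Step 2 [NS]: N:car8-GO,E:wait,S:empty,W:wait | queues: N=0 E=0 S=0 W=5
Step 3 [NS]: N:empty,E:wait,S:empty,W:wait | queues: N=0 E=0 S=0 W=5
Step 4 [NS]: N:empty,E:wait,S:empty,W:wait | queues: N=0 E=0 S=0 W=5

N: empty
E: empty
S: empty
W: 1 2 4 6 7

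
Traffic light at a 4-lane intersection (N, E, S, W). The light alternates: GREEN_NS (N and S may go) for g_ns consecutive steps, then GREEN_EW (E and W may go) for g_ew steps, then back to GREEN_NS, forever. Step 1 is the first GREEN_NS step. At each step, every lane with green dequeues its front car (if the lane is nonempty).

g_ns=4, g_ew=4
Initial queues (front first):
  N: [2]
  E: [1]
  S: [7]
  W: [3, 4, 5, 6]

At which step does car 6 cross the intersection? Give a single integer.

Step 1 [NS]: N:car2-GO,E:wait,S:car7-GO,W:wait | queues: N=0 E=1 S=0 W=4
Step 2 [NS]: N:empty,E:wait,S:empty,W:wait | queues: N=0 E=1 S=0 W=4
Step 3 [NS]: N:empty,E:wait,S:empty,W:wait | queues: N=0 E=1 S=0 W=4
Step 4 [NS]: N:empty,E:wait,S:empty,W:wait | queues: N=0 E=1 S=0 W=4
Step 5 [EW]: N:wait,E:car1-GO,S:wait,W:car3-GO | queues: N=0 E=0 S=0 W=3
Step 6 [EW]: N:wait,E:empty,S:wait,W:car4-GO | queues: N=0 E=0 S=0 W=2
Step 7 [EW]: N:wait,E:empty,S:wait,W:car5-GO | queues: N=0 E=0 S=0 W=1
Step 8 [EW]: N:wait,E:empty,S:wait,W:car6-GO | queues: N=0 E=0 S=0 W=0
Car 6 crosses at step 8

8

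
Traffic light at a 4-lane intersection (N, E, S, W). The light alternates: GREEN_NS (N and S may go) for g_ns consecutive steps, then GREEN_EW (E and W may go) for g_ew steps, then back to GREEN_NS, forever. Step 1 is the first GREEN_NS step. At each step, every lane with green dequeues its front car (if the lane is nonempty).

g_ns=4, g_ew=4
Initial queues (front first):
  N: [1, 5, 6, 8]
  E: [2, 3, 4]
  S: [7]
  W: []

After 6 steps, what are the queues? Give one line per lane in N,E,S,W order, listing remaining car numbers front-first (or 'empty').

Step 1 [NS]: N:car1-GO,E:wait,S:car7-GO,W:wait | queues: N=3 E=3 S=0 W=0
Step 2 [NS]: N:car5-GO,E:wait,S:empty,W:wait | queues: N=2 E=3 S=0 W=0
Step 3 [NS]: N:car6-GO,E:wait,S:empty,W:wait | queues: N=1 E=3 S=0 W=0
Step 4 [NS]: N:car8-GO,E:wait,S:empty,W:wait | queues: N=0 E=3 S=0 W=0
Step 5 [EW]: N:wait,E:car2-GO,S:wait,W:empty | queues: N=0 E=2 S=0 W=0
Step 6 [EW]: N:wait,E:car3-GO,S:wait,W:empty | queues: N=0 E=1 S=0 W=0

N: empty
E: 4
S: empty
W: empty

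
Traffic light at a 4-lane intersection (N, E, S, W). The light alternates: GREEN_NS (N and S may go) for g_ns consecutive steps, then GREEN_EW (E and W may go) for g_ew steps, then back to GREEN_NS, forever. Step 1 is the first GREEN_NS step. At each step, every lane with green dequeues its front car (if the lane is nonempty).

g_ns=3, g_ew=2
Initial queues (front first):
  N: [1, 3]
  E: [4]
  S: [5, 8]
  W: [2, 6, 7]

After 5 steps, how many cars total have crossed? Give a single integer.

Answer: 7

Derivation:
Step 1 [NS]: N:car1-GO,E:wait,S:car5-GO,W:wait | queues: N=1 E=1 S=1 W=3
Step 2 [NS]: N:car3-GO,E:wait,S:car8-GO,W:wait | queues: N=0 E=1 S=0 W=3
Step 3 [NS]: N:empty,E:wait,S:empty,W:wait | queues: N=0 E=1 S=0 W=3
Step 4 [EW]: N:wait,E:car4-GO,S:wait,W:car2-GO | queues: N=0 E=0 S=0 W=2
Step 5 [EW]: N:wait,E:empty,S:wait,W:car6-GO | queues: N=0 E=0 S=0 W=1
Cars crossed by step 5: 7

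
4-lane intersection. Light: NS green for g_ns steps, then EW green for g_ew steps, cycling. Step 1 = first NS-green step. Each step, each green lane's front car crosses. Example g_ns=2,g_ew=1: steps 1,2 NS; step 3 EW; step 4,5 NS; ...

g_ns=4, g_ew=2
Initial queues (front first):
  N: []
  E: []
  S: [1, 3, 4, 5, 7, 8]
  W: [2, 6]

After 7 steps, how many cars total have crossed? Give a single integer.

Step 1 [NS]: N:empty,E:wait,S:car1-GO,W:wait | queues: N=0 E=0 S=5 W=2
Step 2 [NS]: N:empty,E:wait,S:car3-GO,W:wait | queues: N=0 E=0 S=4 W=2
Step 3 [NS]: N:empty,E:wait,S:car4-GO,W:wait | queues: N=0 E=0 S=3 W=2
Step 4 [NS]: N:empty,E:wait,S:car5-GO,W:wait | queues: N=0 E=0 S=2 W=2
Step 5 [EW]: N:wait,E:empty,S:wait,W:car2-GO | queues: N=0 E=0 S=2 W=1
Step 6 [EW]: N:wait,E:empty,S:wait,W:car6-GO | queues: N=0 E=0 S=2 W=0
Step 7 [NS]: N:empty,E:wait,S:car7-GO,W:wait | queues: N=0 E=0 S=1 W=0
Cars crossed by step 7: 7

Answer: 7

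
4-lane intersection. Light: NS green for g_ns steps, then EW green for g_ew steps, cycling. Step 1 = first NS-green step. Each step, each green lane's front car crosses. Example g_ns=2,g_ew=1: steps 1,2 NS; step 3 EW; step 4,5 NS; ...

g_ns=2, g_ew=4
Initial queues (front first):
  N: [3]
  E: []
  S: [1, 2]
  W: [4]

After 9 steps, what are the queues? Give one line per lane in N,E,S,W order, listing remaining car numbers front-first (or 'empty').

Step 1 [NS]: N:car3-GO,E:wait,S:car1-GO,W:wait | queues: N=0 E=0 S=1 W=1
Step 2 [NS]: N:empty,E:wait,S:car2-GO,W:wait | queues: N=0 E=0 S=0 W=1
Step 3 [EW]: N:wait,E:empty,S:wait,W:car4-GO | queues: N=0 E=0 S=0 W=0

N: empty
E: empty
S: empty
W: empty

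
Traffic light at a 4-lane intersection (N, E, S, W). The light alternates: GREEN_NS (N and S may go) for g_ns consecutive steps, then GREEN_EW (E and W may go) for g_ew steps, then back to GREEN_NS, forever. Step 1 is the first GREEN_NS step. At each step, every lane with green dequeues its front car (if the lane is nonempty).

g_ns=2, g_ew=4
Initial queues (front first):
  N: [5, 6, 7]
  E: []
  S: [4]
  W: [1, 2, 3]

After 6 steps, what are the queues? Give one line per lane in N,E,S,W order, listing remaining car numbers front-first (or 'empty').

Step 1 [NS]: N:car5-GO,E:wait,S:car4-GO,W:wait | queues: N=2 E=0 S=0 W=3
Step 2 [NS]: N:car6-GO,E:wait,S:empty,W:wait | queues: N=1 E=0 S=0 W=3
Step 3 [EW]: N:wait,E:empty,S:wait,W:car1-GO | queues: N=1 E=0 S=0 W=2
Step 4 [EW]: N:wait,E:empty,S:wait,W:car2-GO | queues: N=1 E=0 S=0 W=1
Step 5 [EW]: N:wait,E:empty,S:wait,W:car3-GO | queues: N=1 E=0 S=0 W=0
Step 6 [EW]: N:wait,E:empty,S:wait,W:empty | queues: N=1 E=0 S=0 W=0

N: 7
E: empty
S: empty
W: empty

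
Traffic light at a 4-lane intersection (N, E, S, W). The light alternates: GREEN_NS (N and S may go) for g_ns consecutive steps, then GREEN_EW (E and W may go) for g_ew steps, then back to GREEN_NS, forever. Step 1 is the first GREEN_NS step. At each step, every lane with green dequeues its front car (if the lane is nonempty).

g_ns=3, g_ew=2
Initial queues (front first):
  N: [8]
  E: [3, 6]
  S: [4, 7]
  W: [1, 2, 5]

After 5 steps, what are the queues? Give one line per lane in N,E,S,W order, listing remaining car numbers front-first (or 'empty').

Step 1 [NS]: N:car8-GO,E:wait,S:car4-GO,W:wait | queues: N=0 E=2 S=1 W=3
Step 2 [NS]: N:empty,E:wait,S:car7-GO,W:wait | queues: N=0 E=2 S=0 W=3
Step 3 [NS]: N:empty,E:wait,S:empty,W:wait | queues: N=0 E=2 S=0 W=3
Step 4 [EW]: N:wait,E:car3-GO,S:wait,W:car1-GO | queues: N=0 E=1 S=0 W=2
Step 5 [EW]: N:wait,E:car6-GO,S:wait,W:car2-GO | queues: N=0 E=0 S=0 W=1

N: empty
E: empty
S: empty
W: 5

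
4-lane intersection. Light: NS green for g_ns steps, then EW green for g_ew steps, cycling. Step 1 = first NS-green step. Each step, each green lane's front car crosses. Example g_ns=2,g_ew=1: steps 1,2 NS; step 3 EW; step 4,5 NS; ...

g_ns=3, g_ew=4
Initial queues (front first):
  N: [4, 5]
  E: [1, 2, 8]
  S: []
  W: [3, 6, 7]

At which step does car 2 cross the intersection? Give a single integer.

Step 1 [NS]: N:car4-GO,E:wait,S:empty,W:wait | queues: N=1 E=3 S=0 W=3
Step 2 [NS]: N:car5-GO,E:wait,S:empty,W:wait | queues: N=0 E=3 S=0 W=3
Step 3 [NS]: N:empty,E:wait,S:empty,W:wait | queues: N=0 E=3 S=0 W=3
Step 4 [EW]: N:wait,E:car1-GO,S:wait,W:car3-GO | queues: N=0 E=2 S=0 W=2
Step 5 [EW]: N:wait,E:car2-GO,S:wait,W:car6-GO | queues: N=0 E=1 S=0 W=1
Step 6 [EW]: N:wait,E:car8-GO,S:wait,W:car7-GO | queues: N=0 E=0 S=0 W=0
Car 2 crosses at step 5

5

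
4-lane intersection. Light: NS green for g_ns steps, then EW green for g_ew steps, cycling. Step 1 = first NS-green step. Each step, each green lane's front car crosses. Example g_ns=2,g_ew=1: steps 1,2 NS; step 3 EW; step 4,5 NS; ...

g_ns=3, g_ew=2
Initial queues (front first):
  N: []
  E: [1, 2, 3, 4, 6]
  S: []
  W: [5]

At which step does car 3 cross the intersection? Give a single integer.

Step 1 [NS]: N:empty,E:wait,S:empty,W:wait | queues: N=0 E=5 S=0 W=1
Step 2 [NS]: N:empty,E:wait,S:empty,W:wait | queues: N=0 E=5 S=0 W=1
Step 3 [NS]: N:empty,E:wait,S:empty,W:wait | queues: N=0 E=5 S=0 W=1
Step 4 [EW]: N:wait,E:car1-GO,S:wait,W:car5-GO | queues: N=0 E=4 S=0 W=0
Step 5 [EW]: N:wait,E:car2-GO,S:wait,W:empty | queues: N=0 E=3 S=0 W=0
Step 6 [NS]: N:empty,E:wait,S:empty,W:wait | queues: N=0 E=3 S=0 W=0
Step 7 [NS]: N:empty,E:wait,S:empty,W:wait | queues: N=0 E=3 S=0 W=0
Step 8 [NS]: N:empty,E:wait,S:empty,W:wait | queues: N=0 E=3 S=0 W=0
Step 9 [EW]: N:wait,E:car3-GO,S:wait,W:empty | queues: N=0 E=2 S=0 W=0
Step 10 [EW]: N:wait,E:car4-GO,S:wait,W:empty | queues: N=0 E=1 S=0 W=0
Step 11 [NS]: N:empty,E:wait,S:empty,W:wait | queues: N=0 E=1 S=0 W=0
Step 12 [NS]: N:empty,E:wait,S:empty,W:wait | queues: N=0 E=1 S=0 W=0
Step 13 [NS]: N:empty,E:wait,S:empty,W:wait | queues: N=0 E=1 S=0 W=0
Step 14 [EW]: N:wait,E:car6-GO,S:wait,W:empty | queues: N=0 E=0 S=0 W=0
Car 3 crosses at step 9

9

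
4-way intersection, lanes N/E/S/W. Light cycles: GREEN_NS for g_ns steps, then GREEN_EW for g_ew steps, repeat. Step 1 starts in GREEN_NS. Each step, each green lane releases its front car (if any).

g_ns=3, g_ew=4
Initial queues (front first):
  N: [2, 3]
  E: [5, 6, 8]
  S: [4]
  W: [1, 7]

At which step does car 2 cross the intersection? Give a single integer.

Step 1 [NS]: N:car2-GO,E:wait,S:car4-GO,W:wait | queues: N=1 E=3 S=0 W=2
Step 2 [NS]: N:car3-GO,E:wait,S:empty,W:wait | queues: N=0 E=3 S=0 W=2
Step 3 [NS]: N:empty,E:wait,S:empty,W:wait | queues: N=0 E=3 S=0 W=2
Step 4 [EW]: N:wait,E:car5-GO,S:wait,W:car1-GO | queues: N=0 E=2 S=0 W=1
Step 5 [EW]: N:wait,E:car6-GO,S:wait,W:car7-GO | queues: N=0 E=1 S=0 W=0
Step 6 [EW]: N:wait,E:car8-GO,S:wait,W:empty | queues: N=0 E=0 S=0 W=0
Car 2 crosses at step 1

1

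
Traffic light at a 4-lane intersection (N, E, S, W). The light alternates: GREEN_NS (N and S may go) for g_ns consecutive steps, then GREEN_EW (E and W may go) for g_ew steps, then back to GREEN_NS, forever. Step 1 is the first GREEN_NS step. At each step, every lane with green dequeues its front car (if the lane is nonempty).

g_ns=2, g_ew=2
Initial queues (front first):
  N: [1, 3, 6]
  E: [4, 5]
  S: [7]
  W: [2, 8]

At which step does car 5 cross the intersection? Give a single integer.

Step 1 [NS]: N:car1-GO,E:wait,S:car7-GO,W:wait | queues: N=2 E=2 S=0 W=2
Step 2 [NS]: N:car3-GO,E:wait,S:empty,W:wait | queues: N=1 E=2 S=0 W=2
Step 3 [EW]: N:wait,E:car4-GO,S:wait,W:car2-GO | queues: N=1 E=1 S=0 W=1
Step 4 [EW]: N:wait,E:car5-GO,S:wait,W:car8-GO | queues: N=1 E=0 S=0 W=0
Step 5 [NS]: N:car6-GO,E:wait,S:empty,W:wait | queues: N=0 E=0 S=0 W=0
Car 5 crosses at step 4

4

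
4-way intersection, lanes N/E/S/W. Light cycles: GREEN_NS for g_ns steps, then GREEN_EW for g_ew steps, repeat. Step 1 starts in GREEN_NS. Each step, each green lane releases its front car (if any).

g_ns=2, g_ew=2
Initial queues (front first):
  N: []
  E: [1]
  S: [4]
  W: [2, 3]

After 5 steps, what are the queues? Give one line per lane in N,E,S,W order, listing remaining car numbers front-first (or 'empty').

Step 1 [NS]: N:empty,E:wait,S:car4-GO,W:wait | queues: N=0 E=1 S=0 W=2
Step 2 [NS]: N:empty,E:wait,S:empty,W:wait | queues: N=0 E=1 S=0 W=2
Step 3 [EW]: N:wait,E:car1-GO,S:wait,W:car2-GO | queues: N=0 E=0 S=0 W=1
Step 4 [EW]: N:wait,E:empty,S:wait,W:car3-GO | queues: N=0 E=0 S=0 W=0

N: empty
E: empty
S: empty
W: empty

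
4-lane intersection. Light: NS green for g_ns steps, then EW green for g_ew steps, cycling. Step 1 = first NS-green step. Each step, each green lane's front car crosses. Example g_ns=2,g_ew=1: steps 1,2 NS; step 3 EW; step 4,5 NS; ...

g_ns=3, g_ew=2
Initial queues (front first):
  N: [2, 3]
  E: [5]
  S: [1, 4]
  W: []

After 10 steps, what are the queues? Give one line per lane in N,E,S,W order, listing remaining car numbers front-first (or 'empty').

Step 1 [NS]: N:car2-GO,E:wait,S:car1-GO,W:wait | queues: N=1 E=1 S=1 W=0
Step 2 [NS]: N:car3-GO,E:wait,S:car4-GO,W:wait | queues: N=0 E=1 S=0 W=0
Step 3 [NS]: N:empty,E:wait,S:empty,W:wait | queues: N=0 E=1 S=0 W=0
Step 4 [EW]: N:wait,E:car5-GO,S:wait,W:empty | queues: N=0 E=0 S=0 W=0

N: empty
E: empty
S: empty
W: empty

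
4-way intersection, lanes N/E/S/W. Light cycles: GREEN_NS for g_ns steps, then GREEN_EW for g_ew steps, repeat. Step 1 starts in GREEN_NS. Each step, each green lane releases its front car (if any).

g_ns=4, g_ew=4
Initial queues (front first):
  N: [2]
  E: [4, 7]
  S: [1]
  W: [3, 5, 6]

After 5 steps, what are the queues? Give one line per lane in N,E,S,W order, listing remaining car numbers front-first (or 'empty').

Step 1 [NS]: N:car2-GO,E:wait,S:car1-GO,W:wait | queues: N=0 E=2 S=0 W=3
Step 2 [NS]: N:empty,E:wait,S:empty,W:wait | queues: N=0 E=2 S=0 W=3
Step 3 [NS]: N:empty,E:wait,S:empty,W:wait | queues: N=0 E=2 S=0 W=3
Step 4 [NS]: N:empty,E:wait,S:empty,W:wait | queues: N=0 E=2 S=0 W=3
Step 5 [EW]: N:wait,E:car4-GO,S:wait,W:car3-GO | queues: N=0 E=1 S=0 W=2

N: empty
E: 7
S: empty
W: 5 6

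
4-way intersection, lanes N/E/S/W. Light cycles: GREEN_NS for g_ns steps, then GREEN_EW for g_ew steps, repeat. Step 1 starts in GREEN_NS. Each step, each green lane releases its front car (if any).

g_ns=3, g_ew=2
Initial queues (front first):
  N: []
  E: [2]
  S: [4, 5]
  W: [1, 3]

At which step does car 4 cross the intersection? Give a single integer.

Step 1 [NS]: N:empty,E:wait,S:car4-GO,W:wait | queues: N=0 E=1 S=1 W=2
Step 2 [NS]: N:empty,E:wait,S:car5-GO,W:wait | queues: N=0 E=1 S=0 W=2
Step 3 [NS]: N:empty,E:wait,S:empty,W:wait | queues: N=0 E=1 S=0 W=2
Step 4 [EW]: N:wait,E:car2-GO,S:wait,W:car1-GO | queues: N=0 E=0 S=0 W=1
Step 5 [EW]: N:wait,E:empty,S:wait,W:car3-GO | queues: N=0 E=0 S=0 W=0
Car 4 crosses at step 1

1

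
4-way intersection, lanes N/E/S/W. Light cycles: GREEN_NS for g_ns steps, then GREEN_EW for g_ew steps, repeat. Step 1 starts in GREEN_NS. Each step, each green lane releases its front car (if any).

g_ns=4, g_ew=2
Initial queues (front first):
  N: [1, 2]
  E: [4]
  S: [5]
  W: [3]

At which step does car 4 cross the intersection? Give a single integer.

Step 1 [NS]: N:car1-GO,E:wait,S:car5-GO,W:wait | queues: N=1 E=1 S=0 W=1
Step 2 [NS]: N:car2-GO,E:wait,S:empty,W:wait | queues: N=0 E=1 S=0 W=1
Step 3 [NS]: N:empty,E:wait,S:empty,W:wait | queues: N=0 E=1 S=0 W=1
Step 4 [NS]: N:empty,E:wait,S:empty,W:wait | queues: N=0 E=1 S=0 W=1
Step 5 [EW]: N:wait,E:car4-GO,S:wait,W:car3-GO | queues: N=0 E=0 S=0 W=0
Car 4 crosses at step 5

5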